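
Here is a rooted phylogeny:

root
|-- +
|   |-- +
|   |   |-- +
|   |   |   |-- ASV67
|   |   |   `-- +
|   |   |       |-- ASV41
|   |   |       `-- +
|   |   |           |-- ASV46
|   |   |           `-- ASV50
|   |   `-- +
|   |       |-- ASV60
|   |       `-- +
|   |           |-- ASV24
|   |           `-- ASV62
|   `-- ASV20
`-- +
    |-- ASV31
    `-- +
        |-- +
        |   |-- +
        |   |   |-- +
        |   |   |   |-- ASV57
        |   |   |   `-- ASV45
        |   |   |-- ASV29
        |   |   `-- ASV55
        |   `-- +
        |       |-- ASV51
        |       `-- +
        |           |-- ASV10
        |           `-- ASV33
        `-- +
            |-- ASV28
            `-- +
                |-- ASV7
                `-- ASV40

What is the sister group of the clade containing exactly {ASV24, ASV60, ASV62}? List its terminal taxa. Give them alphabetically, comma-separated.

ASV41, ASV46, ASV50, ASV67

The clade containing exactly {ASV24, ASV60, ASV62} attaches to the tree at the node subtending ((ASV67,(ASV41,(ASV46,ASV50))),(ASV60,(ASV24,ASV62))).
The other lineage descending from that same node — the sister group — is (ASV67,(ASV41,(ASV46,ASV50))); its 4 tips in alphabetical order are the answer.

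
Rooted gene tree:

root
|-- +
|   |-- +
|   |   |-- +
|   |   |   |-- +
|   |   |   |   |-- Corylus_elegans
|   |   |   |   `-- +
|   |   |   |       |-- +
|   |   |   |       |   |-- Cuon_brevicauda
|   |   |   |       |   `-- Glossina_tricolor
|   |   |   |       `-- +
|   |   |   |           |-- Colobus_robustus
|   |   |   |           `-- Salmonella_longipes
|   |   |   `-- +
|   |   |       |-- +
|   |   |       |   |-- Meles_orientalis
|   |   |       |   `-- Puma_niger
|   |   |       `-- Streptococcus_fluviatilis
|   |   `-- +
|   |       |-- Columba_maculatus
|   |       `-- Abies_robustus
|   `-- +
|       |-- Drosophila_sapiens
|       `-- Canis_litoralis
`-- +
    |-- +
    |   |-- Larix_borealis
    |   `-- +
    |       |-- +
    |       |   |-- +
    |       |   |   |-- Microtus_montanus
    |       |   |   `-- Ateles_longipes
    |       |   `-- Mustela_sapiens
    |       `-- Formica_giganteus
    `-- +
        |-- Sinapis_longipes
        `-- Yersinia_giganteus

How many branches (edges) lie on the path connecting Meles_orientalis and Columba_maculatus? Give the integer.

6

The MRCA of Meles_orientalis and Columba_maculatus is the node subtending (((Corylus_elegans,((Cuon_brevicauda,Glossina_tricolor),(Colobus_robustus,Salmonella_longipes))),((Meles_orientalis,Puma_niger),Streptococcus_fluviatilis)),(Columba_maculatus,Abies_robustus)).
From Meles_orientalis up to that node: 4 branches. From Columba_maculatus up to the same node: 2 branches. Total: 4 + 2 = 6.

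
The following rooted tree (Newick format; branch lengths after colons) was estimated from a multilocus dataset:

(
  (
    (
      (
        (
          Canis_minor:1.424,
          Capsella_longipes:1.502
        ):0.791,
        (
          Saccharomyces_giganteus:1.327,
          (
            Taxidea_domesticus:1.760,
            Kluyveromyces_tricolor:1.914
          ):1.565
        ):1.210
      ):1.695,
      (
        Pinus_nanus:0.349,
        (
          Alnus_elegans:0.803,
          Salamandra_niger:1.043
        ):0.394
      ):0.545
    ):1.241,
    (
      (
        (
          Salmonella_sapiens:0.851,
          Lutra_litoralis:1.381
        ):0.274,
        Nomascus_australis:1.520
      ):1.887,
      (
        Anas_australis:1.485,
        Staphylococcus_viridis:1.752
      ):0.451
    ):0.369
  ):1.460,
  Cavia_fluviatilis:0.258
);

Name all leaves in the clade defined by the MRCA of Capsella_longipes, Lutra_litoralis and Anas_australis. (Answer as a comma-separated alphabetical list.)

Alnus_elegans, Anas_australis, Canis_minor, Capsella_longipes, Kluyveromyces_tricolor, Lutra_litoralis, Nomascus_australis, Pinus_nanus, Saccharomyces_giganteus, Salamandra_niger, Salmonella_sapiens, Staphylococcus_viridis, Taxidea_domesticus

Tracing Capsella_longipes: it sits inside (Canis_minor,Capsella_longipes).
Tracing Lutra_litoralis: it sits inside (Salmonella_sapiens,Lutra_litoralis).
Tracing Anas_australis: it sits inside (Anas_australis,Staphylococcus_viridis).
The smallest clade enclosing all 3 is ((((Canis_minor,Capsella_longipes),(Saccharomyces_giganteus,(Taxidea_domesticus,Kluyveromyces_tricolor))),(Pinus_nanus,(Alnus_elegans,Salamandra_niger))),(((Salmonella_sapiens,Lutra_litoralis),Nomascus_australis),(Anas_australis,Staphylococcus_viridis))); the answer is its 13 terminal taxa in alphabetical order.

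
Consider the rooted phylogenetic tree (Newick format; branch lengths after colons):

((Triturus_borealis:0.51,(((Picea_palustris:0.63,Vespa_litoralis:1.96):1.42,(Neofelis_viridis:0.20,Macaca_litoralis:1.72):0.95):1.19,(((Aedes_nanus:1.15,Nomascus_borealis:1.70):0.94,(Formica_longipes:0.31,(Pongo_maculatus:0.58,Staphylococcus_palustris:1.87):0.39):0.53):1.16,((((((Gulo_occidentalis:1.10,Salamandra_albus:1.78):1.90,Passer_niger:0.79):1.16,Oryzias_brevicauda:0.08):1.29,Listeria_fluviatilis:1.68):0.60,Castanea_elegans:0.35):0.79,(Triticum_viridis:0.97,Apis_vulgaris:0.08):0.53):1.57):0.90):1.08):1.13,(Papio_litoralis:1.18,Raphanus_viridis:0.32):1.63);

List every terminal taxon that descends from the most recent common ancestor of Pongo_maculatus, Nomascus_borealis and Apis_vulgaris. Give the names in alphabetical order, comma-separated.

Aedes_nanus, Apis_vulgaris, Castanea_elegans, Formica_longipes, Gulo_occidentalis, Listeria_fluviatilis, Nomascus_borealis, Oryzias_brevicauda, Passer_niger, Pongo_maculatus, Salamandra_albus, Staphylococcus_palustris, Triticum_viridis

Tracing Pongo_maculatus: it sits inside (Pongo_maculatus,Staphylococcus_palustris).
Tracing Nomascus_borealis: it sits inside (Aedes_nanus,Nomascus_borealis).
Tracing Apis_vulgaris: it sits inside (Triticum_viridis,Apis_vulgaris).
The smallest clade enclosing all 3 is (((Aedes_nanus,Nomascus_borealis),(Formica_longipes,(Pongo_maculatus,Staphylococcus_palustris))),((((((Gulo_occidentalis,Salamandra_albus),Passer_niger),Oryzias_brevicauda),Listeria_fluviatilis),Castanea_elegans),(Triticum_viridis,Apis_vulgaris))); the answer is its 13 terminal taxa in alphabetical order.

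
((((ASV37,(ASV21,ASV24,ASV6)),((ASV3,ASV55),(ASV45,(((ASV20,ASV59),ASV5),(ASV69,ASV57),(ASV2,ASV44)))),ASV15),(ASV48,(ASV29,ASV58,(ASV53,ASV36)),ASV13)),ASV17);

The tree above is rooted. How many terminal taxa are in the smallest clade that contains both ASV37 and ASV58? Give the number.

The MRCA of ASV37 and ASV58 is the node subtending (((ASV37,(ASV21,ASV24,ASV6)),((ASV3,ASV55),(ASV45,(((ASV20,ASV59),ASV5),(ASV69,ASV57),(ASV2,ASV44)))),ASV15),(ASV48,(ASV29,ASV58,(ASV53,ASV36)),ASV13)).
That clade contains 21 terminal taxa: ASV13, ASV15, ASV2, ASV20, ASV21, ASV24, ASV29, ASV3, ASV36, ASV37, ASV44, ASV45, ASV48, ASV5, ASV53, ASV55, ASV57, ASV58, ASV59, ASV6, ASV69.

21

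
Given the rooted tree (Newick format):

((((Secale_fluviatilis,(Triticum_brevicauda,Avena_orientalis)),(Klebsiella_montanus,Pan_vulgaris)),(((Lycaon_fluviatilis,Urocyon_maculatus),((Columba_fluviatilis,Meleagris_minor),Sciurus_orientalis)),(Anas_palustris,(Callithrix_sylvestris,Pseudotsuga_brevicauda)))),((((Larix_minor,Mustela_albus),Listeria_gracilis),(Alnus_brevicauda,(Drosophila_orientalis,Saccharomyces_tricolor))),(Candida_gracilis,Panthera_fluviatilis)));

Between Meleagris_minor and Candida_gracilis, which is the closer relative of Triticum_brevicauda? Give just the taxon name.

Meleagris_minor

The MRCA of Triticum_brevicauda and Meleagris_minor subtends (((Secale_fluviatilis,(Triticum_brevicauda,Avena_orientalis)),(Klebsiella_montanus,Pan_vulgaris)),(((Lycaon_fluviatilis,Urocyon_maculatus),((Columba_fluviatilis,Meleagris_minor),Sciurus_orientalis)),(Anas_palustris,(Callithrix_sylvestris,Pseudotsuga_brevicauda)))) (13 taxa).
The MRCA of Triticum_brevicauda and Candida_gracilis is the root, subtending the entire tree (21 taxa).
The first is nested inside the second, so Triticum_brevicauda shares a more recent common ancestor with Meleagris_minor.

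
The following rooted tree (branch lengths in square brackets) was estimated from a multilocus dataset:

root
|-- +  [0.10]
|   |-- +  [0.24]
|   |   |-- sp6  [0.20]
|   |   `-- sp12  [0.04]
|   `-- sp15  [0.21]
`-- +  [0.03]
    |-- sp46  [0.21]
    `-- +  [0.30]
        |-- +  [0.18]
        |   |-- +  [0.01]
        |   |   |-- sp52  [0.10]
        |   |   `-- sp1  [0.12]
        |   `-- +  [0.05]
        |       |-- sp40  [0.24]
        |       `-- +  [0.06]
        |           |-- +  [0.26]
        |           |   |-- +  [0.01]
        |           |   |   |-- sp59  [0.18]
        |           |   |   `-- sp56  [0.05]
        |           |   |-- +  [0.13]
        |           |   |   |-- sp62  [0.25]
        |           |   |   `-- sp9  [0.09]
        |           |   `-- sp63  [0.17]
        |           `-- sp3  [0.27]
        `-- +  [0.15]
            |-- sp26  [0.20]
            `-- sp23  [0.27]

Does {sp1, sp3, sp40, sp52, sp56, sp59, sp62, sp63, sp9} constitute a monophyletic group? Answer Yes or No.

Yes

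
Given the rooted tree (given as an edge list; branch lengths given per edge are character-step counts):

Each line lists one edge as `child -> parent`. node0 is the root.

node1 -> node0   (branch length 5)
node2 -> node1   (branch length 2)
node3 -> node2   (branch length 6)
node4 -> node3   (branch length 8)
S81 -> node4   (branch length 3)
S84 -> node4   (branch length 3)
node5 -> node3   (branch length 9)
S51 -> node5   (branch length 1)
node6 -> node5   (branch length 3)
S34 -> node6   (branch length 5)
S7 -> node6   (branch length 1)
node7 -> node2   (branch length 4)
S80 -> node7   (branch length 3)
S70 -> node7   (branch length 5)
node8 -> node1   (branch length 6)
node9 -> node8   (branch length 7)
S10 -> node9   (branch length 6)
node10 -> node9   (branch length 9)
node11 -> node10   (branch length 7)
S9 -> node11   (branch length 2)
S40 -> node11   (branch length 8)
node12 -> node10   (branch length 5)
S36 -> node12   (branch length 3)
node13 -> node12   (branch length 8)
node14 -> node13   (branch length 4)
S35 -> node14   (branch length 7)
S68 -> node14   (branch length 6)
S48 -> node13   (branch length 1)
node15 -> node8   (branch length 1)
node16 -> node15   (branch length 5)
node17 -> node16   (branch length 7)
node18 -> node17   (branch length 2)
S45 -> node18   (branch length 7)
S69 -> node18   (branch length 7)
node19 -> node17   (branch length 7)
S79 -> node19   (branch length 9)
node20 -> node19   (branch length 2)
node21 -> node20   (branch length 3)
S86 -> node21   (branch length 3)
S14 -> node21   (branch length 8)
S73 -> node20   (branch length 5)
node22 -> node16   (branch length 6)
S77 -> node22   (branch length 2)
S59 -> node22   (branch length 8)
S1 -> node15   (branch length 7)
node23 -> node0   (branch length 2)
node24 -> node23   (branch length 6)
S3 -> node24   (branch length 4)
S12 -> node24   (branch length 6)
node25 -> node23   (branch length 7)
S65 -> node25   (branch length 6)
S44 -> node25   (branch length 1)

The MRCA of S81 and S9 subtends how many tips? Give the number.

23

The MRCA of S81 and S9 is the node subtending ((((S81,S84),(S51,(S34,S7))),(S80,S70)),((S10,((S9,S40),(S36,((S35,S68),S48)))),((((S45,S69),(S79,((S86,S14),S73))),(S77,S59)),S1))).
That clade contains 23 terminal taxa: S1, S10, S14, S34, S35, S36, S40, S45, S48, S51, S59, S68, S69, S7, S70, S73, S77, S79, S80, S81, S84, S86, S9.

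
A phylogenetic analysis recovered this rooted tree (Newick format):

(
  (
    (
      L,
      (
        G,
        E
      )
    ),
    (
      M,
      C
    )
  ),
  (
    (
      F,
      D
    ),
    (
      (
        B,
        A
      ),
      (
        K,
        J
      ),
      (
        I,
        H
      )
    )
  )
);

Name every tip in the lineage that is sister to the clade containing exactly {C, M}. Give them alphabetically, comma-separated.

The clade containing exactly {C, M} attaches to the tree at the node subtending ((L,(G,E)),(M,C)).
The other lineage descending from that same node — the sister group — is (L,(G,E)); its 3 tips in alphabetical order are the answer.

E, G, L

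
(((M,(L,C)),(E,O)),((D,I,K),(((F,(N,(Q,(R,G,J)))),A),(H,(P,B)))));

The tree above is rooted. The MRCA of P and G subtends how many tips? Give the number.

10

The MRCA of P and G is the node subtending (((F,(N,(Q,(R,G,J)))),A),(H,(P,B))).
That clade contains 10 terminal taxa: A, B, F, G, H, J, N, P, Q, R.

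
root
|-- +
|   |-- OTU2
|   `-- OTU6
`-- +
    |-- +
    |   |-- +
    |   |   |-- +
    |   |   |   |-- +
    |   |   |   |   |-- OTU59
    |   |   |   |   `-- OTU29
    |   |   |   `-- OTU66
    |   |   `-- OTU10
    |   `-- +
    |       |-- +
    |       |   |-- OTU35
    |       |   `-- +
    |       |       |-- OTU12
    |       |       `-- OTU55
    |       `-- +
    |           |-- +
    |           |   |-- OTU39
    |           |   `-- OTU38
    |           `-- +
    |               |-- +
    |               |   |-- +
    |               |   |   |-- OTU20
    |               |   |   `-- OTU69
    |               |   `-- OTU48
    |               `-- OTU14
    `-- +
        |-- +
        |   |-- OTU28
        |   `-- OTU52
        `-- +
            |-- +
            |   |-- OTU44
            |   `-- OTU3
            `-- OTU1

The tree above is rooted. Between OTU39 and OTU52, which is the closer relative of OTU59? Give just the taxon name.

The MRCA of OTU59 and OTU39 subtends ((((OTU59,OTU29),OTU66),OTU10),((OTU35,(OTU12,OTU55)),((OTU39,OTU38),(((OTU20,OTU69),OTU48),OTU14)))) (13 taxa).
The MRCA of OTU59 and OTU52 subtends (((((OTU59,OTU29),OTU66),OTU10),((OTU35,(OTU12,OTU55)),((OTU39,OTU38),(((OTU20,OTU69),OTU48),OTU14)))),((OTU28,OTU52),((OTU44,OTU3),OTU1))) (18 taxa).
The first is nested inside the second, so OTU59 shares a more recent common ancestor with OTU39.

OTU39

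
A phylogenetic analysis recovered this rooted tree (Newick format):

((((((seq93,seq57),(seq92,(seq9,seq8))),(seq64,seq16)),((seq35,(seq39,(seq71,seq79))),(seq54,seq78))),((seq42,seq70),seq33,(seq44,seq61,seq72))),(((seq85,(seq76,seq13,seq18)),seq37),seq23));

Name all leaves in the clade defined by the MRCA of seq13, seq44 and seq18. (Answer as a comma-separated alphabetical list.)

Tracing seq13: it sits inside (seq76,seq13,seq18).
Tracing seq44: it sits inside (seq44,seq61,seq72).
Tracing seq18: it sits inside (seq76,seq13,seq18).
The smallest clade enclosing all 3 is the whole tree (their MRCA is the root), so the answer is all 25 tips in alphabetical order.

seq13, seq16, seq18, seq23, seq33, seq35, seq37, seq39, seq42, seq44, seq54, seq57, seq61, seq64, seq70, seq71, seq72, seq76, seq78, seq79, seq8, seq85, seq9, seq92, seq93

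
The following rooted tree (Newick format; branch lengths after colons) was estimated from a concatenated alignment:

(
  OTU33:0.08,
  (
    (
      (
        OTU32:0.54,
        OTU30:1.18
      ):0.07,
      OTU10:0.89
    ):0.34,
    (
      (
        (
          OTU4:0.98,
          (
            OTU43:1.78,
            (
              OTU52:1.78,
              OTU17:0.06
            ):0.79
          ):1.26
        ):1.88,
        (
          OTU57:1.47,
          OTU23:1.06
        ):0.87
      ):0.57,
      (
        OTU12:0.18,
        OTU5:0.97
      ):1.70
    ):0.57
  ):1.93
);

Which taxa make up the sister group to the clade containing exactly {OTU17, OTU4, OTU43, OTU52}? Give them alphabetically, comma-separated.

The clade containing exactly {OTU17, OTU4, OTU43, OTU52} attaches to the tree at the node subtending ((OTU4,(OTU43,(OTU52,OTU17))),(OTU57,OTU23)).
The other lineage descending from that same node — the sister group — is (OTU57,OTU23); its 2 tips in alphabetical order are the answer.

OTU23, OTU57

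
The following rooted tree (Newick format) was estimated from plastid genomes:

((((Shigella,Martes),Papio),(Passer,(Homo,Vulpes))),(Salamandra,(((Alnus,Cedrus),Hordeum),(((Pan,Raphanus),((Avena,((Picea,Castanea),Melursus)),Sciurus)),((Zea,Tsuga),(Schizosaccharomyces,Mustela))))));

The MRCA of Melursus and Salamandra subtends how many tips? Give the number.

The MRCA of Melursus and Salamandra is the node subtending (Salamandra,(((Alnus,Cedrus),Hordeum),(((Pan,Raphanus),((Avena,((Picea,Castanea),Melursus)),Sciurus)),((Zea,Tsuga),(Schizosaccharomyces,Mustela))))).
That clade contains 15 terminal taxa: Alnus, Avena, Castanea, Cedrus, Hordeum, Melursus, Mustela, Pan, Picea, Raphanus, Salamandra, Schizosaccharomyces, Sciurus, Tsuga, Zea.

15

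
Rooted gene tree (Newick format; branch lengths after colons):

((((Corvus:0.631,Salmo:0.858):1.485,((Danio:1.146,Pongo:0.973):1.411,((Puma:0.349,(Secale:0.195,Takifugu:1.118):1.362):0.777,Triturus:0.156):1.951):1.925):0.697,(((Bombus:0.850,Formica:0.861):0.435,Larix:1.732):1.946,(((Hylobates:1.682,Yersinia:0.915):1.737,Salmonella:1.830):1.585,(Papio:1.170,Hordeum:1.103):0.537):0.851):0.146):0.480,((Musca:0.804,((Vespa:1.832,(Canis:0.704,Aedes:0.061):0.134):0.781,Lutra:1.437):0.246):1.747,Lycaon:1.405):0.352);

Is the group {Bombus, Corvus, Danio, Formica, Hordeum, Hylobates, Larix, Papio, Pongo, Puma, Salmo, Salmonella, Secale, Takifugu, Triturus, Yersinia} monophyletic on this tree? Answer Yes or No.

Yes

The most recent common ancestor of these taxa subtends (((Corvus,Salmo),((Danio,Pongo),((Puma,(Secale,Takifugu)),Triturus))),(((Bombus,Formica),Larix),(((Hylobates,Yersinia),Salmonella),(Papio,Hordeum)))).
That clade has exactly 16 tips — every listed taxon and nothing else — so the group is monophyletic.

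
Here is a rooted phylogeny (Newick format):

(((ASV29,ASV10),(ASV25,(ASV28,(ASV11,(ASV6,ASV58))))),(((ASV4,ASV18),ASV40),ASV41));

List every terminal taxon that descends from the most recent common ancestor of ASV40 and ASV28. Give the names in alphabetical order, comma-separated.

ASV10, ASV11, ASV18, ASV25, ASV28, ASV29, ASV4, ASV40, ASV41, ASV58, ASV6

Tracing ASV40: it sits inside ((ASV4,ASV18),ASV40).
Tracing ASV28: it sits inside (ASV28,(ASV11,(ASV6,ASV58))).
The smallest clade enclosing both is the whole tree (their MRCA is the root), so the answer is all 11 tips in alphabetical order.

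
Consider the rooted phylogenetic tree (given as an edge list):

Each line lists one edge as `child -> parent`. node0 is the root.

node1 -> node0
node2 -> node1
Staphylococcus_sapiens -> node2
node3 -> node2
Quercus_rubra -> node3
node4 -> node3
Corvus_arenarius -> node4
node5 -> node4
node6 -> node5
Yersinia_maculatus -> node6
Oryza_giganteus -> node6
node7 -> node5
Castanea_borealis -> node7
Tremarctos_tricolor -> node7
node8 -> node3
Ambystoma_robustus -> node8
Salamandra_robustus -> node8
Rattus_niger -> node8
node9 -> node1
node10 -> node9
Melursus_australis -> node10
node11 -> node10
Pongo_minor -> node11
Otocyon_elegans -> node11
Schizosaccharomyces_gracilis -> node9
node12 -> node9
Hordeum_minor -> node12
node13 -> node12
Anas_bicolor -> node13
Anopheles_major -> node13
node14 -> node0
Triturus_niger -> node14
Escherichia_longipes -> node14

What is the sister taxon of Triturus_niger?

Escherichia_longipes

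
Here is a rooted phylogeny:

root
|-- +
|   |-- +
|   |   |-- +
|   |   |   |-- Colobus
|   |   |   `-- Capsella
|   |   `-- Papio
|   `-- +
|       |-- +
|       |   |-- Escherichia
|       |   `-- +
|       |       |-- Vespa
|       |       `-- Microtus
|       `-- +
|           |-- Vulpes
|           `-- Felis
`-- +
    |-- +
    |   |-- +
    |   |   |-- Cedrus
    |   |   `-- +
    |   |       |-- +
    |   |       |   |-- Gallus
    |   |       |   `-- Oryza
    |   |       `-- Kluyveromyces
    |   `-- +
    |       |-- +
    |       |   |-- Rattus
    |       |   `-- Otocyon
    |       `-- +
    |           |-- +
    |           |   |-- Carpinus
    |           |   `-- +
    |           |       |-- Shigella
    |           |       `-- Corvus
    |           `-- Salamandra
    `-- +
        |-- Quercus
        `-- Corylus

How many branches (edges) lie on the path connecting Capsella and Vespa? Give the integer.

The MRCA of Capsella and Vespa is the node subtending (((Colobus,Capsella),Papio),((Escherichia,(Vespa,Microtus)),(Vulpes,Felis))).
From Capsella up to that node: 3 branches. From Vespa up to the same node: 4 branches. Total: 3 + 4 = 7.

7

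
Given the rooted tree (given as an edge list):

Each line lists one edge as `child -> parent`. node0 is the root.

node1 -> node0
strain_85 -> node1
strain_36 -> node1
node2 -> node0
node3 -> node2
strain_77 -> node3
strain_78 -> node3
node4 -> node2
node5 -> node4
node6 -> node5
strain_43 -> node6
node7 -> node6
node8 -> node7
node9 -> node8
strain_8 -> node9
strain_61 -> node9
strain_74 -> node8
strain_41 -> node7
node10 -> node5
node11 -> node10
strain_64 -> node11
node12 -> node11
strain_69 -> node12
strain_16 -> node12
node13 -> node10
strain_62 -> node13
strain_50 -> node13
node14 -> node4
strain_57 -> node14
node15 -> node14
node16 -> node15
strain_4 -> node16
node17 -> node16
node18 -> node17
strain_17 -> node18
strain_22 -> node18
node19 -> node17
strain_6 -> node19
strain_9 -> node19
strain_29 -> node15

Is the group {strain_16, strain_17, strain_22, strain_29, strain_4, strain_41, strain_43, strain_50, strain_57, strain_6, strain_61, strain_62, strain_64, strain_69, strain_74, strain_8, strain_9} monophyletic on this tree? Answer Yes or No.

Yes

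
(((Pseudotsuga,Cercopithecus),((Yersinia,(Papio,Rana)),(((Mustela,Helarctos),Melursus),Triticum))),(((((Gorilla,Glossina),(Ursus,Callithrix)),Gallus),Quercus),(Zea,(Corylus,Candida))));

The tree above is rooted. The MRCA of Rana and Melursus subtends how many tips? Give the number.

7

The MRCA of Rana and Melursus is the node subtending ((Yersinia,(Papio,Rana)),(((Mustela,Helarctos),Melursus),Triticum)).
That clade contains 7 terminal taxa: Helarctos, Melursus, Mustela, Papio, Rana, Triticum, Yersinia.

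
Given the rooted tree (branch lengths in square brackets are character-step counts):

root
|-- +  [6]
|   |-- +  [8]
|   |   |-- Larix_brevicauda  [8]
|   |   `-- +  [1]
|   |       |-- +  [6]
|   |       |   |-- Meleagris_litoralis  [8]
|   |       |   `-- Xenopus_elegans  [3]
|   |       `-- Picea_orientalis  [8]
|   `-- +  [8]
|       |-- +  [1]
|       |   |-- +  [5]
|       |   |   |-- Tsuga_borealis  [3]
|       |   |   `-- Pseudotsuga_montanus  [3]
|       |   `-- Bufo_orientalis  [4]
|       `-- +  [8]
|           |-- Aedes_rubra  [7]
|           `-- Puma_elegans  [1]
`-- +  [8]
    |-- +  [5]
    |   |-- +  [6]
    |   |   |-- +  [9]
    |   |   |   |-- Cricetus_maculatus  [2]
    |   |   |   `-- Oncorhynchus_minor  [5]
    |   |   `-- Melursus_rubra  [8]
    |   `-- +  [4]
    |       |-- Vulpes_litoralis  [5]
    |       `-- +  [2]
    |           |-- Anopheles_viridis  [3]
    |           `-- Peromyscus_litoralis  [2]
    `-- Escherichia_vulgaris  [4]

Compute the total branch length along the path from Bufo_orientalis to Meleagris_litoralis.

36

The path runs Bufo_orientalis → … → MRCA → … → Meleagris_litoralis; the MRCA is the node subtending ((Larix_brevicauda,((Meleagris_litoralis,Xenopus_elegans),Picea_orientalis)),(((Tsuga_borealis,Pseudotsuga_montanus),Bufo_orientalis),(Aedes_rubra,Puma_elegans))).
Branch lengths along that path: 4 + 1 + 8 + 8 + 1 + 6 + 8 = 36.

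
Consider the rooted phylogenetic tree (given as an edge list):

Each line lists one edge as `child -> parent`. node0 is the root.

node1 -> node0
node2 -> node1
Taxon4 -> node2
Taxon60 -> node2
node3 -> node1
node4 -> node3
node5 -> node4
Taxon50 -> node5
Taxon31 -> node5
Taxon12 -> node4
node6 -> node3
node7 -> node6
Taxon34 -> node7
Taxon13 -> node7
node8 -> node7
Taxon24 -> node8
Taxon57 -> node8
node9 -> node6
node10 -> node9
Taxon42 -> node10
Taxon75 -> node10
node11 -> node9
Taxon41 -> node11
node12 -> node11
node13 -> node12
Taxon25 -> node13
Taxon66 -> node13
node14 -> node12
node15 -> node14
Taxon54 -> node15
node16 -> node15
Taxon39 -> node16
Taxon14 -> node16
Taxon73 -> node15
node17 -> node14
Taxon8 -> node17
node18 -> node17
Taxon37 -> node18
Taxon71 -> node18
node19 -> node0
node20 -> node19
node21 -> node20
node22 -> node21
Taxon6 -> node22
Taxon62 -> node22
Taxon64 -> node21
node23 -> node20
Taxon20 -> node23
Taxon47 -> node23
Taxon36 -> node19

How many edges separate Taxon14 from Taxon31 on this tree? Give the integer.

11

The MRCA of Taxon14 and Taxon31 is the node subtending (((Taxon50,Taxon31),Taxon12),((Taxon34,Taxon13,(Taxon24,Taxon57)),((Taxon42,Taxon75),(Taxon41,((Taxon25,Taxon66),((Taxon54,(Taxon39,Taxon14),Taxon73),(Taxon8,(Taxon37,Taxon71)))))))).
From Taxon14 up to that node: 8 branches. From Taxon31 up to the same node: 3 branches. Total: 8 + 3 = 11.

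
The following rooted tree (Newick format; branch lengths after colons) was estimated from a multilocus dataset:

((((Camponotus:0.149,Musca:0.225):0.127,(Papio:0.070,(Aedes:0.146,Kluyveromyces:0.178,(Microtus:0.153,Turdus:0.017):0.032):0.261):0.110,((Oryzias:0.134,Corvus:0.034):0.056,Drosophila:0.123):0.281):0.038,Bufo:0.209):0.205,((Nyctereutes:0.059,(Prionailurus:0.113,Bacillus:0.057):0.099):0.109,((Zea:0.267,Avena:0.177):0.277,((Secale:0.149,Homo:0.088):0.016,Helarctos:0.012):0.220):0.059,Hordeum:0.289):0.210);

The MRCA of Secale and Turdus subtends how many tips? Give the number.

20

The MRCA of Secale and Turdus is the root, so the clade is the entire tree.
That clade contains 20 terminal taxa: Aedes, Avena, Bacillus, Bufo, Camponotus, Corvus, Drosophila, Helarctos, Homo, Hordeum, Kluyveromyces, Microtus, Musca, Nyctereutes, Oryzias, Papio, Prionailurus, Secale, Turdus, Zea.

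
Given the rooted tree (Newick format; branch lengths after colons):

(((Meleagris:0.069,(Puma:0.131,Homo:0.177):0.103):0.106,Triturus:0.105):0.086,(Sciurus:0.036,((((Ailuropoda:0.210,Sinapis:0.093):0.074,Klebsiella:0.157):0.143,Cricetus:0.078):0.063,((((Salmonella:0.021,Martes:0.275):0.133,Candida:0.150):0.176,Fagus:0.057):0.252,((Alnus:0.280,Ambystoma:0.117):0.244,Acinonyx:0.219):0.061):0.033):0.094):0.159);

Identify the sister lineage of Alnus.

Ambystoma

Alnus attaches to the tree at the node subtending (Alnus,Ambystoma).
The other lineage descending from that same node — the sister group — is the single tip Ambystoma.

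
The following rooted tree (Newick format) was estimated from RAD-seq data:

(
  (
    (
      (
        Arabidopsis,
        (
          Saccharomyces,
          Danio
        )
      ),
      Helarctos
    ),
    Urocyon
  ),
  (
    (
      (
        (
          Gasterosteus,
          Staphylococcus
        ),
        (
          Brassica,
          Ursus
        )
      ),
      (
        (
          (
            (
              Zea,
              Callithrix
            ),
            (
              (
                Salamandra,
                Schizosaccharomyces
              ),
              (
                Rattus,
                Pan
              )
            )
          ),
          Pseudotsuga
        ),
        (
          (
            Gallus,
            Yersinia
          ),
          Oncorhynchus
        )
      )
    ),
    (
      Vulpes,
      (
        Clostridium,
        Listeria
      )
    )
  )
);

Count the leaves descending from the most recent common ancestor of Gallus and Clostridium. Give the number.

The MRCA of Gallus and Clostridium is the node subtending ((((Gasterosteus,Staphylococcus),(Brassica,Ursus)),((((Zea,Callithrix),((Salamandra,Schizosaccharomyces),(Rattus,Pan))),Pseudotsuga),((Gallus,Yersinia),Oncorhynchus))),(Vulpes,(Clostridium,Listeria))).
That clade contains 17 terminal taxa: Brassica, Callithrix, Clostridium, Gallus, Gasterosteus, Listeria, Oncorhynchus, Pan, Pseudotsuga, Rattus, Salamandra, Schizosaccharomyces, Staphylococcus, Ursus, Vulpes, Yersinia, Zea.

17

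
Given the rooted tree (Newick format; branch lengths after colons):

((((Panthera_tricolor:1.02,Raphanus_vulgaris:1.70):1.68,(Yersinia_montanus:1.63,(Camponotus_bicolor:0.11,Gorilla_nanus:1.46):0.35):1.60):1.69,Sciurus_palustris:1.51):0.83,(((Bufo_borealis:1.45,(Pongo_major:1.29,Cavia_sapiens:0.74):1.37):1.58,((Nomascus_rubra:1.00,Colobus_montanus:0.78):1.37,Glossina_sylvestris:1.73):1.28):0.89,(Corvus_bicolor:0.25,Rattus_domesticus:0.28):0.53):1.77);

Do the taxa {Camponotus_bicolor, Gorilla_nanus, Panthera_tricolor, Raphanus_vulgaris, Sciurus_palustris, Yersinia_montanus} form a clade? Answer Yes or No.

Yes

The most recent common ancestor of these taxa subtends (((Panthera_tricolor,Raphanus_vulgaris),(Yersinia_montanus,(Camponotus_bicolor,Gorilla_nanus))),Sciurus_palustris).
That clade has exactly 6 tips — every listed taxon and nothing else — so the group is monophyletic.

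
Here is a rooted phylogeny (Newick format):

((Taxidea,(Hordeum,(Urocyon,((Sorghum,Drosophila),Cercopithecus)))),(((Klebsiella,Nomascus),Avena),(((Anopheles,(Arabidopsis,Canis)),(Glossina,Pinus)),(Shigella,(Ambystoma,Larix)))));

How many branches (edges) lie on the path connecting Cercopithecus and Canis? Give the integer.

11

The MRCA of Cercopithecus and Canis is the root of the tree.
From Cercopithecus up to that node: 5 branches. From Canis up to the same node: 6 branches. Total: 5 + 6 = 11.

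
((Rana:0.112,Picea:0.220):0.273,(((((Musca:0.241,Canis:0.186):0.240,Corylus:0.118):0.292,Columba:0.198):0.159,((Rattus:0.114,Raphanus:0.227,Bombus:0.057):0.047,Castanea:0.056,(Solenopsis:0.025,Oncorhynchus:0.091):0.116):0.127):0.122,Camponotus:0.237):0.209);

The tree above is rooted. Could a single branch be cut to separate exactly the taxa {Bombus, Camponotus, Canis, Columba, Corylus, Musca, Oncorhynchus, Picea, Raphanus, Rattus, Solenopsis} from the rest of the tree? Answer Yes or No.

No

The MRCA of the listed taxa is the root, so the smallest clade containing them is the whole tree.
That clade also contains Castanea, Rana, which are not in the proposed group, so the group is not monophyletic.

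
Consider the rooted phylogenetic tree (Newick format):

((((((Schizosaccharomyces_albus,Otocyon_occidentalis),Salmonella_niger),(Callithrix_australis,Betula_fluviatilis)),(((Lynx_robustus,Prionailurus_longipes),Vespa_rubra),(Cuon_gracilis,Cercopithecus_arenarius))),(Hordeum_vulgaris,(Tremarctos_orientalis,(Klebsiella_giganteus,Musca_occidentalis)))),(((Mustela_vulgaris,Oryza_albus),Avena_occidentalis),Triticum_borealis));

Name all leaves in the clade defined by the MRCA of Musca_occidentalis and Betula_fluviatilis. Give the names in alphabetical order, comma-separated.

Tracing Musca_occidentalis: it sits inside (Klebsiella_giganteus,Musca_occidentalis).
Tracing Betula_fluviatilis: it sits inside (Callithrix_australis,Betula_fluviatilis).
The smallest clade enclosing both is (((((Schizosaccharomyces_albus,Otocyon_occidentalis),Salmonella_niger),(Callithrix_australis,Betula_fluviatilis)),(((Lynx_robustus,Prionailurus_longipes),Vespa_rubra),(Cuon_gracilis,Cercopithecus_arenarius))),(Hordeum_vulgaris,(Tremarctos_orientalis,(Klebsiella_giganteus,Musca_occidentalis)))); the answer is its 14 terminal taxa in alphabetical order.

Betula_fluviatilis, Callithrix_australis, Cercopithecus_arenarius, Cuon_gracilis, Hordeum_vulgaris, Klebsiella_giganteus, Lynx_robustus, Musca_occidentalis, Otocyon_occidentalis, Prionailurus_longipes, Salmonella_niger, Schizosaccharomyces_albus, Tremarctos_orientalis, Vespa_rubra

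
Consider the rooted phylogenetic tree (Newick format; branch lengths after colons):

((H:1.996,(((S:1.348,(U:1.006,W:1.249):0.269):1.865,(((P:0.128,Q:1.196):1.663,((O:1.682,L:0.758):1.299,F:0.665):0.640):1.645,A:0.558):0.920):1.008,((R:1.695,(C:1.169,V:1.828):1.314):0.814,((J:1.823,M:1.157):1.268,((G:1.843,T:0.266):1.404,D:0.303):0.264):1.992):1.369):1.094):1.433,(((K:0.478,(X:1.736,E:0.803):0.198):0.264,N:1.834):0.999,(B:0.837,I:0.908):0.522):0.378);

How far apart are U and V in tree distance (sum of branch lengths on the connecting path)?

9.473

The path runs U → … → MRCA → … → V; the MRCA is the node subtending (((S,(U,W)),(((P,Q),((O,L),F)),A)),((R,(C,V)),((J,M),((G,T),D)))).
Branch lengths along that path: 1.006 + 0.269 + 1.865 + 1.008 + 1.369 + 0.814 + 1.314 + 1.828 = 9.473.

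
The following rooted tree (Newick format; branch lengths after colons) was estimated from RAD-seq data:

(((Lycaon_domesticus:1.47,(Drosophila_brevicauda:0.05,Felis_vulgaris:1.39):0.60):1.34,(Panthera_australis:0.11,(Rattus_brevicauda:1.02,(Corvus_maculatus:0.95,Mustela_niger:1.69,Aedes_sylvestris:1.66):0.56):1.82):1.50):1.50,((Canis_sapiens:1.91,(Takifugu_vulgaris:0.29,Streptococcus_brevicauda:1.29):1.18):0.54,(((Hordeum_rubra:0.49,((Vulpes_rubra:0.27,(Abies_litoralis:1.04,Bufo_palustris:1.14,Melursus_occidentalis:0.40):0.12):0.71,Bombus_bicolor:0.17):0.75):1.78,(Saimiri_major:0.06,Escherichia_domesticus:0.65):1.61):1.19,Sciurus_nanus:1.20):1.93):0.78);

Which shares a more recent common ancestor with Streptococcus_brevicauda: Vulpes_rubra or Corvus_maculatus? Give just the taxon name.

Vulpes_rubra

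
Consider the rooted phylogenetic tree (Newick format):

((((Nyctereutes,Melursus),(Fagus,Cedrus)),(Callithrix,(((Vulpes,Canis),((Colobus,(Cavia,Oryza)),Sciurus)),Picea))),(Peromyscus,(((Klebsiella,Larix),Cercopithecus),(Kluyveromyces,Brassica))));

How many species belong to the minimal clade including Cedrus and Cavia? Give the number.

The MRCA of Cedrus and Cavia is the node subtending (((Nyctereutes,Melursus),(Fagus,Cedrus)),(Callithrix,(((Vulpes,Canis),((Colobus,(Cavia,Oryza)),Sciurus)),Picea))).
That clade contains 12 terminal taxa: Callithrix, Canis, Cavia, Cedrus, Colobus, Fagus, Melursus, Nyctereutes, Oryza, Picea, Sciurus, Vulpes.

12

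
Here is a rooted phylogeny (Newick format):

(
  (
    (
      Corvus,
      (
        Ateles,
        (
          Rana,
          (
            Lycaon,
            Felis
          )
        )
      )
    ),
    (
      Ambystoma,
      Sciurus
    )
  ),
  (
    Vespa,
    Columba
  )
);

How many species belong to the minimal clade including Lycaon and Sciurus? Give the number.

The MRCA of Lycaon and Sciurus is the node subtending ((Corvus,(Ateles,(Rana,(Lycaon,Felis)))),(Ambystoma,Sciurus)).
That clade contains 7 terminal taxa: Ambystoma, Ateles, Corvus, Felis, Lycaon, Rana, Sciurus.

7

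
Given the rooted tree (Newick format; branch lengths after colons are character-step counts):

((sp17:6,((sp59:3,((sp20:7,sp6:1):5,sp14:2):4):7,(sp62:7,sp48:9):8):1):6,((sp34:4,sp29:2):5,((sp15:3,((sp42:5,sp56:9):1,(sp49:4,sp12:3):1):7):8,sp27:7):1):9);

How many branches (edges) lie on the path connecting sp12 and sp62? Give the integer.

The MRCA of sp12 and sp62 is the root of the tree.
From sp12 up to that node: 6 branches. From sp62 up to the same node: 4 branches. Total: 6 + 4 = 10.

10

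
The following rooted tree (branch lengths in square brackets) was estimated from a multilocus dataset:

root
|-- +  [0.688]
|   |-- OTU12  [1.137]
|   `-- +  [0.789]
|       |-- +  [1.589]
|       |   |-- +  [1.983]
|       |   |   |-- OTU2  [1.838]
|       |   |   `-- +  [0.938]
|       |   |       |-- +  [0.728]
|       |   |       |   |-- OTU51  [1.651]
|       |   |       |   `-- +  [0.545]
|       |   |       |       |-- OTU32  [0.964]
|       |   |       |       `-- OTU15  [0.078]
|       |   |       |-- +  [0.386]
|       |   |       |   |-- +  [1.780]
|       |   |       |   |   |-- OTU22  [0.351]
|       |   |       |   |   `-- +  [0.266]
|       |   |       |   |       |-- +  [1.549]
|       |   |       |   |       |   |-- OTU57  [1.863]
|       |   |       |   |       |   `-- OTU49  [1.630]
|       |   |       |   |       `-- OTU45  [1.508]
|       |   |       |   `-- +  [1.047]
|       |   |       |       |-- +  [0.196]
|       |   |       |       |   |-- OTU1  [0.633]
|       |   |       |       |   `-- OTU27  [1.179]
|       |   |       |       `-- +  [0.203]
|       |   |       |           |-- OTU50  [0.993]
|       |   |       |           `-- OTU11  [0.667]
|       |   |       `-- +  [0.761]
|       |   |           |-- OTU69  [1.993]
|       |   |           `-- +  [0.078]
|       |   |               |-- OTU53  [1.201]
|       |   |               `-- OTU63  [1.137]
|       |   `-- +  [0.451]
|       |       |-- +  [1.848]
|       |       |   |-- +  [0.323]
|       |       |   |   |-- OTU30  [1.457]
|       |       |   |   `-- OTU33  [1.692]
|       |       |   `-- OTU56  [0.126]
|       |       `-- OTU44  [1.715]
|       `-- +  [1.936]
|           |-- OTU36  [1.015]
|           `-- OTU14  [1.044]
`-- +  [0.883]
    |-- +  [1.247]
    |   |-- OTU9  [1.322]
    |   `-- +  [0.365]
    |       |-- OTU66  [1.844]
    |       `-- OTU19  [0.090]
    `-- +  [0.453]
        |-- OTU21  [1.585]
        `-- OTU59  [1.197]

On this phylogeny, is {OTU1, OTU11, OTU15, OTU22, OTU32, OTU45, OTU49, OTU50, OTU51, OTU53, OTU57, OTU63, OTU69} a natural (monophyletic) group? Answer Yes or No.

No

The MRCA of the listed taxa subtends ((OTU51,(OTU32,OTU15)),((OTU22,((OTU57,OTU49),OTU45)),((OTU1,OTU27),(OTU50,OTU11))),(OTU69,(OTU53,OTU63))).
That clade also contains OTU27, which is not in the proposed group, so the group is not monophyletic.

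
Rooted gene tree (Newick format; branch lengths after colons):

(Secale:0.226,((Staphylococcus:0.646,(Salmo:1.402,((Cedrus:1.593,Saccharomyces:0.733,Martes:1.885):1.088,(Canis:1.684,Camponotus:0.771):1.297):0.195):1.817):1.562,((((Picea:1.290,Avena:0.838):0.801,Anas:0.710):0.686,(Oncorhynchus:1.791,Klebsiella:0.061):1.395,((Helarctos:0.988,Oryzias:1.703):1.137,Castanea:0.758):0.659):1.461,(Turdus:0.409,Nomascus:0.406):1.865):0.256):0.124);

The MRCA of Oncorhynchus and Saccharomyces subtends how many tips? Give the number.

The MRCA of Oncorhynchus and Saccharomyces is the node subtending ((Staphylococcus,(Salmo,((Cedrus,Saccharomyces,Martes),(Canis,Camponotus)))),((((Picea,Avena),Anas),(Oncorhynchus,Klebsiella),((Helarctos,Oryzias),Castanea)),(Turdus,Nomascus))).
That clade contains 17 terminal taxa: Anas, Avena, Camponotus, Canis, Castanea, Cedrus, Helarctos, Klebsiella, Martes, Nomascus, Oncorhynchus, Oryzias, Picea, Saccharomyces, Salmo, Staphylococcus, Turdus.

17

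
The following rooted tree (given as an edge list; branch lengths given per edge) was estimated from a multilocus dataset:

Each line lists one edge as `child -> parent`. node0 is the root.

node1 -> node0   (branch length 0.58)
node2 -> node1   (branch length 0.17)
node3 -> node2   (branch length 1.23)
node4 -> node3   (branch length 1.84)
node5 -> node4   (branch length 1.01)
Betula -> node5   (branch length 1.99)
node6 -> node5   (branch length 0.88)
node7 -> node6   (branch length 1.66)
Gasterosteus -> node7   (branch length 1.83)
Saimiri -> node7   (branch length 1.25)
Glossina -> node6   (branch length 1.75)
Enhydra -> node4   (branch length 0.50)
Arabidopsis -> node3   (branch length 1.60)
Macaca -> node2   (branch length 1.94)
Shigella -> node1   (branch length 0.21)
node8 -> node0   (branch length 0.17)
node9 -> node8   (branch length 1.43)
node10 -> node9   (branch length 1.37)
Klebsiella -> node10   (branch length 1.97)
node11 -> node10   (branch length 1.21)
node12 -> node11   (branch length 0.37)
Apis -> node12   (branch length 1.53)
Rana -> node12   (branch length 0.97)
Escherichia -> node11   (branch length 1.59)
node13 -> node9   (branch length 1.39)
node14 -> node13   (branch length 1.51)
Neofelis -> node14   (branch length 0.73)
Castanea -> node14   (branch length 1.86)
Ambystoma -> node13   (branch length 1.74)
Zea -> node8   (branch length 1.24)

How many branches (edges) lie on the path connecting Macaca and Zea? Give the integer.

The MRCA of Macaca and Zea is the root of the tree.
From Macaca up to that node: 3 branches. From Zea up to the same node: 2 branches. Total: 3 + 2 = 5.

5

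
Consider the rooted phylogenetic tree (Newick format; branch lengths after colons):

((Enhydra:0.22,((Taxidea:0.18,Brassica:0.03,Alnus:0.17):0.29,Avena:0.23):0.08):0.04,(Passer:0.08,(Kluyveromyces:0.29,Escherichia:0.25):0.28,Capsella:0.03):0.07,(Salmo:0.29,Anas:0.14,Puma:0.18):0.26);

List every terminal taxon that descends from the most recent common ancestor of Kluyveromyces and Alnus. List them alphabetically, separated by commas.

Tracing Kluyveromyces: it sits inside (Kluyveromyces,Escherichia).
Tracing Alnus: it sits inside (Taxidea,Brassica,Alnus).
The smallest clade enclosing both is the whole tree (their MRCA is the root), so the answer is all 12 tips in alphabetical order.

Alnus, Anas, Avena, Brassica, Capsella, Enhydra, Escherichia, Kluyveromyces, Passer, Puma, Salmo, Taxidea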